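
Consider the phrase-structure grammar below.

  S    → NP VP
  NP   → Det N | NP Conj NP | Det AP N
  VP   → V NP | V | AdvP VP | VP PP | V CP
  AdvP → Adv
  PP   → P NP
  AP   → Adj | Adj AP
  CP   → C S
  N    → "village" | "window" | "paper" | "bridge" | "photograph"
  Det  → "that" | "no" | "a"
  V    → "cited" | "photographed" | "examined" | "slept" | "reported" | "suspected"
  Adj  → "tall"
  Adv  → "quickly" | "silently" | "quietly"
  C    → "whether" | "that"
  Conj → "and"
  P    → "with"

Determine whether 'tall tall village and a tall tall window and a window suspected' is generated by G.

For S → NP VP, no prefix of the string parses as an NP.

Ungrammatical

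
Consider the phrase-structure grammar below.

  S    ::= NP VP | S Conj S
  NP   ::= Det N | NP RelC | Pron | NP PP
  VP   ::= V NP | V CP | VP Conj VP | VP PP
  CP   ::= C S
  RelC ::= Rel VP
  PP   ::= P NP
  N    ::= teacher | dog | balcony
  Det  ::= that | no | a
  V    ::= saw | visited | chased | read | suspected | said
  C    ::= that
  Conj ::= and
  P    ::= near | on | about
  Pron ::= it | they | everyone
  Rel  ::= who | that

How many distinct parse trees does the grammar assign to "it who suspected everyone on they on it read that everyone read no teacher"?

Two of the 9 distinct bracketings:
[S [NP [NP [Pron it]] [RelC [Rel who] [VP [V suspected] [NP [NP [Pron everyone]] [PP [P on] [NP [NP [Pron they]] [PP [P on] [NP [Pron it]]]]]]]]] [VP [V read] [CP [C that] [S [NP [Pron everyone]] [VP [V read] [NP [Det no] [N teacher]]]]]]]
[S [NP [NP [Pron it]] [RelC [Rel who] [VP [V suspected] [NP [NP [NP [Pron everyone]] [PP [P on] [NP [Pron they]]]] [PP [P on] [NP [Pron it]]]]]]] [VP [V read] [CP [C that] [S [NP [Pron everyone]] [VP [V read] [NP [Det no] [N teacher]]]]]]]
The trees differ in how a recursive rule is bracketed over the same span.

9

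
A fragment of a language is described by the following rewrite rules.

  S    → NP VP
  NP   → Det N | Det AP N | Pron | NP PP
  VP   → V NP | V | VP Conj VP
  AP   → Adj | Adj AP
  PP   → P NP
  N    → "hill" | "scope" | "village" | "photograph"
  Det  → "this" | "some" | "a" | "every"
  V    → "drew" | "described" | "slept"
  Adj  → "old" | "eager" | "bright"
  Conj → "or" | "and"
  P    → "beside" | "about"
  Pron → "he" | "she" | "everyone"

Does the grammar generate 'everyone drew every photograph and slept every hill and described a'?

For S → NP VP, the only prefix that parses as NP is 'everyone', but the remainder 'drew every photograph and slept every hill and described a' is not a VP under these rules.

Ungrammatical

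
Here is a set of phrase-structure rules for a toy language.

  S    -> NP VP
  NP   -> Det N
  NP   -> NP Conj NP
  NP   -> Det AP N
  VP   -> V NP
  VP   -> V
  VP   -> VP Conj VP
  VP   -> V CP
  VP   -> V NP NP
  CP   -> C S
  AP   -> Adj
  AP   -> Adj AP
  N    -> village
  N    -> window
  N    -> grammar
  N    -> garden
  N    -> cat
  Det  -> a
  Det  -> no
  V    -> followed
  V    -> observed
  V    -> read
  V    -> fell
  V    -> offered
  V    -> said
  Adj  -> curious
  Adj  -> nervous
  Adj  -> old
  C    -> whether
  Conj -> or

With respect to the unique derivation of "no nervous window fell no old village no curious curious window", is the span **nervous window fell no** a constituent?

[S [NP [Det no] [AP [Adj nervous]] [N window]] [VP [V fell] [NP [Det no] [AP [Adj old]] [N village]] [NP [Det no] [AP [Adj curious] [AP [Adj curious]]] [N window]]]]
The smallest constituent containing 'nervous window fell no' is the S spanning 'no nervous window fell no old village no curious curious window'; no single node in the tree dominates exactly the given words.

No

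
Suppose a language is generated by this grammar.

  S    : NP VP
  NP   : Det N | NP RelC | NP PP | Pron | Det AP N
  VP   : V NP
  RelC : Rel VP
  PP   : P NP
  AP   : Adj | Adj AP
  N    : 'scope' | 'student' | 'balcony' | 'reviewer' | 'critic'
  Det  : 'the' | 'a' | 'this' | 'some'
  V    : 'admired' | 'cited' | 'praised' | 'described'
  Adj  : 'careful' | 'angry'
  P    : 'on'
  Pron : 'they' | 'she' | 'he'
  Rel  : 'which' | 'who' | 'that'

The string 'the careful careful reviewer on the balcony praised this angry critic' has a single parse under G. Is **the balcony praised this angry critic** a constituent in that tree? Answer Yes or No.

[S [NP [NP [Det the] [AP [Adj careful] [AP [Adj careful]]] [N reviewer]] [PP [P on] [NP [Det the] [N balcony]]]] [VP [V praised] [NP [Det this] [AP [Adj angry]] [N critic]]]]
The smallest constituent containing 'the balcony praised this angry critic' is the S spanning 'the careful careful reviewer on the balcony praised this angry critic'; no single node in the tree dominates exactly the given words.

No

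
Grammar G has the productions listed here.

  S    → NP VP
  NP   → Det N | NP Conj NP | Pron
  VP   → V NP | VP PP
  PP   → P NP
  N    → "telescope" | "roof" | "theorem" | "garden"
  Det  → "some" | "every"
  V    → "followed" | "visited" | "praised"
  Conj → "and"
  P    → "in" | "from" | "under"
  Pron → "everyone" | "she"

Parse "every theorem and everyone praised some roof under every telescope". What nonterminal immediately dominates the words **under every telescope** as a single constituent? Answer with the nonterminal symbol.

[S [NP [NP [Det every] [N theorem]] [Conj and] [NP [Pron everyone]]] [VP [VP [V praised] [NP [Det some] [N roof]]] [PP [P under] [NP [Det every] [N telescope]]]]]
The span 'under every telescope' is the PP node built by PP → P NP.

PP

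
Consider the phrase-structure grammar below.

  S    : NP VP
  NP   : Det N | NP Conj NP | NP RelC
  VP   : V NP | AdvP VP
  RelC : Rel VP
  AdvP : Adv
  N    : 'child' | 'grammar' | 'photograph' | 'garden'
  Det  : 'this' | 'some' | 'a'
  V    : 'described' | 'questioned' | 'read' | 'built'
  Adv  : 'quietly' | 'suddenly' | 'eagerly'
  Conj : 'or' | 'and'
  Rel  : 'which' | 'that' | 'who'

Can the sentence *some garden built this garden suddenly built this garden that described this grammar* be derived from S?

Ungrammatical

For S → NP VP, the only prefix that parses as NP is 'some garden', but the remainder 'built this garden suddenly built this garden that described this grammar' is not a VP under these rules.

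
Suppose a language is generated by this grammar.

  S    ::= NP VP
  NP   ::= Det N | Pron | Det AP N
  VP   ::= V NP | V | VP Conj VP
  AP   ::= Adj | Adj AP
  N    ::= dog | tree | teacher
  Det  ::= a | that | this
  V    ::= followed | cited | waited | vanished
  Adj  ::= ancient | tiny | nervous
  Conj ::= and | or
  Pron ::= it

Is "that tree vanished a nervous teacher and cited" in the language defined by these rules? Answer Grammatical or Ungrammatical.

Grammatical

S
  NP
    Det: that
    N: tree
  VP
    VP
      V: vanished
      NP
        Det: a
        AP
          Adj: nervous
        N: teacher
    Conj: and
    VP
      V: cited
Every word is introduced by a lexical rule and the phrasal rules combine the resulting categories into a single S.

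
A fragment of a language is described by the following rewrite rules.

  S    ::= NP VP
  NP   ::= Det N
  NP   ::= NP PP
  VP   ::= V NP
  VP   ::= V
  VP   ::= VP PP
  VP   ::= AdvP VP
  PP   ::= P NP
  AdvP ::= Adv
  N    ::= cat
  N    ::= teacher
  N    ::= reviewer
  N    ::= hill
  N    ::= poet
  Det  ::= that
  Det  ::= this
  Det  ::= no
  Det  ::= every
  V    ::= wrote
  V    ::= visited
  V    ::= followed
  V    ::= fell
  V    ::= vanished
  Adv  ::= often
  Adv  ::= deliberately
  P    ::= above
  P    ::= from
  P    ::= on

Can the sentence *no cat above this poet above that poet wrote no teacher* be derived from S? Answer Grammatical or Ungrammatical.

Grammatical

[S [NP [NP [Det no] [N cat]] [PP [P above] [NP [NP [Det this] [N poet]] [PP [P above] [NP [Det that] [N poet]]]]]] [VP [V wrote] [NP [Det no] [N teacher]]]]
Each bracket corresponds to one application of a listed rule, so the string is derivable from S.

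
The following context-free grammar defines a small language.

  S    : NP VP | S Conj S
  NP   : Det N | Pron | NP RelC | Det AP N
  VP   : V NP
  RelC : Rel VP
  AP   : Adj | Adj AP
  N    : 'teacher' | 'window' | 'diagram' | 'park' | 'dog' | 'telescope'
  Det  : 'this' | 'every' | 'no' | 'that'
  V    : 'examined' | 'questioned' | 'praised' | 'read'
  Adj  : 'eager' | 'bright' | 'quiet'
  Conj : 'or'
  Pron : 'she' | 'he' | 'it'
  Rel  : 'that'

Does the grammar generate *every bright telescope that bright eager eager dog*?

Ungrammatical

For S → NP VP, the only prefix that parses as NP is 'every bright telescope', but the remainder 'that bright eager eager dog' is not a VP under these rules. The alternative S rule S → S Conj S likewise has no satisfying split.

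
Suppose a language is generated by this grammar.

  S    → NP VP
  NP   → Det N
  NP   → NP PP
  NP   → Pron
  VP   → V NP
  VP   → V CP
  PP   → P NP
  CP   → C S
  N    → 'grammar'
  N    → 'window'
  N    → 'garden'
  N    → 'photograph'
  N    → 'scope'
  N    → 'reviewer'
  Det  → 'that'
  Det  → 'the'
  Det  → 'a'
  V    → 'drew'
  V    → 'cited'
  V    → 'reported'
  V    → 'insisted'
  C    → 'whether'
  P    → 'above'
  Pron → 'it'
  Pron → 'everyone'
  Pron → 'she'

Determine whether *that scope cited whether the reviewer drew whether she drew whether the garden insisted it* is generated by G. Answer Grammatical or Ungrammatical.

Grammatical

S
  NP
    Det: that
    N: scope
  VP
    V: cited
    CP
      C: whether
      S
        NP
          Det: the
          N: reviewer
        VP
          V: drew
          CP
            C: whether
            S
              NP
                Pron: she
              VP
                V: drew
                CP
                  C: whether
                  S
                    NP
                      Det: the
                      N: garden
                    VP
                      V: insisted
                      NP
                        Pron: it
Every word is introduced by a lexical rule and the phrasal rules combine the resulting categories into a single S.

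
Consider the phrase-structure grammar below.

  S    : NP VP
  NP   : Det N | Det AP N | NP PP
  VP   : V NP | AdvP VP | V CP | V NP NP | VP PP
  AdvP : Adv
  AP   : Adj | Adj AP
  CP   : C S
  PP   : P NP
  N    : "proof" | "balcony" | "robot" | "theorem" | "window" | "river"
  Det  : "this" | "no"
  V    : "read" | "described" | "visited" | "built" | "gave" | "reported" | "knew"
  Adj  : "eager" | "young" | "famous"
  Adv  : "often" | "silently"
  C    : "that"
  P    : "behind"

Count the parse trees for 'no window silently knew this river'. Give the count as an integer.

1

[S [NP [Det no] [N window]] [VP [AdvP [Adv silently]] [VP [V knew] [NP [Det this] [N river]]]]]
No rule offers an alternative attachment or grouping for any span, so this is the only derivation.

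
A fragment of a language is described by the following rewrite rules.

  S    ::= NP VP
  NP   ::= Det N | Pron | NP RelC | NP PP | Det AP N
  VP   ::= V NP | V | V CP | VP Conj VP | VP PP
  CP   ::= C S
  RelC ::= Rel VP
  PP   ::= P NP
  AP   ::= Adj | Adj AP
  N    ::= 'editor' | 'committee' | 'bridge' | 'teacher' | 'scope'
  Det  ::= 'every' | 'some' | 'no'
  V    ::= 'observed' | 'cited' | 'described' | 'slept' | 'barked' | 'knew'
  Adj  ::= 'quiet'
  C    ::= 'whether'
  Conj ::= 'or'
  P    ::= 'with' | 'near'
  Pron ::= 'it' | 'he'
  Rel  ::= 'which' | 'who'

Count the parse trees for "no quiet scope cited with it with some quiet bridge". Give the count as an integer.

The two bracketings:
[S [NP [Det no] [AP [Adj quiet]] [N scope]] [VP [VP [V cited]] [PP [P with] [NP [NP [Pron it]] [PP [P with] [NP [Det some] [AP [Adj quiet]] [N bridge]]]]]]]
[S [NP [Det no] [AP [Adj quiet]] [N scope]] [VP [VP [VP [V cited]] [PP [P with] [NP [Pron it]]]] [PP [P with] [NP [Det some] [AP [Adj quiet]] [N bridge]]]]]
The difference turns on whether NP → NP PP is used at the relevant span, versus an alternative expansion of NP.

2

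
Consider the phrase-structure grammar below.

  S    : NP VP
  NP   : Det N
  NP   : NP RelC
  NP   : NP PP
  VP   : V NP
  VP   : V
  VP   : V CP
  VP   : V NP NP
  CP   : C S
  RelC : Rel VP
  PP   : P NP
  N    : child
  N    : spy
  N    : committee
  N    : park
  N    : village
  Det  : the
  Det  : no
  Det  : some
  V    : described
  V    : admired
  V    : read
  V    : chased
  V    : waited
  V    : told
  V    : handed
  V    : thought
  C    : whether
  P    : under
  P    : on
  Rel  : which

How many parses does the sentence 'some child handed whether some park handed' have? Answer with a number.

[S [NP [Det some] [N child]] [VP [V handed] [CP [C whether] [S [NP [Det some] [N park]] [VP [V handed]]]]]]
No rule offers an alternative attachment or grouping for any span, so this is the only derivation.

1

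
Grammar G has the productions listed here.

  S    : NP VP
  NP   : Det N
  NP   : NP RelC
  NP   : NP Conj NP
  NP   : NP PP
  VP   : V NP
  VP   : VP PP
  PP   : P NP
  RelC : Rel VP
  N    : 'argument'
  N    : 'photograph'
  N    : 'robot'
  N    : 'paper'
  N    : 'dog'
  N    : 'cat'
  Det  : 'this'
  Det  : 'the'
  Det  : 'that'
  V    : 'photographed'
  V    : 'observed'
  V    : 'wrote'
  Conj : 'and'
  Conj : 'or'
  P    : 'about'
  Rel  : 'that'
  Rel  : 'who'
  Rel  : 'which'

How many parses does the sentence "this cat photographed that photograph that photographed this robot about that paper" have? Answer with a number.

Two of the 4 distinct bracketings:
[S [NP [Det this] [N cat]] [VP [V photographed] [NP [NP [Det that] [N photograph]] [RelC [Rel that] [VP [V photographed] [NP [NP [Det this] [N robot]] [PP [P about] [NP [Det that] [N paper]]]]]]]]]
[S [NP [Det this] [N cat]] [VP [V photographed] [NP [NP [Det that] [N photograph]] [RelC [Rel that] [VP [VP [V photographed] [NP [Det this] [N robot]]] [PP [P about] [NP [Det that] [N paper]]]]]]]]
The difference turns on whether NP → NP PP is used at the relevant span, versus an alternative expansion of NP.

4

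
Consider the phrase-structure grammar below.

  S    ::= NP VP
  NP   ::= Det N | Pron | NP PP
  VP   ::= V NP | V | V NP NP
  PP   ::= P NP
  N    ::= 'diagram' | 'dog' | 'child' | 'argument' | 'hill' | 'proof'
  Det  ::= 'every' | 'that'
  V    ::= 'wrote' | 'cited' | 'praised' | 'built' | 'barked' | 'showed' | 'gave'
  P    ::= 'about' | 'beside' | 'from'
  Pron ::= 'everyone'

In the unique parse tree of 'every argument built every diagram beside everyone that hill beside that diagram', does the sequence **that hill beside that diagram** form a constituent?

Yes

[S [NP [Det every] [N argument]] [VP [V built] [NP [NP [Det every] [N diagram]] [PP [P beside] [NP [Pron everyone]]]] [NP [NP [Det that] [N hill]] [PP [P beside] [NP [Det that] [N diagram]]]]]]
The words 'that hill beside that diagram' are exhaustively dominated by a single NP node (built by NP → NP PP), so they form a constituent.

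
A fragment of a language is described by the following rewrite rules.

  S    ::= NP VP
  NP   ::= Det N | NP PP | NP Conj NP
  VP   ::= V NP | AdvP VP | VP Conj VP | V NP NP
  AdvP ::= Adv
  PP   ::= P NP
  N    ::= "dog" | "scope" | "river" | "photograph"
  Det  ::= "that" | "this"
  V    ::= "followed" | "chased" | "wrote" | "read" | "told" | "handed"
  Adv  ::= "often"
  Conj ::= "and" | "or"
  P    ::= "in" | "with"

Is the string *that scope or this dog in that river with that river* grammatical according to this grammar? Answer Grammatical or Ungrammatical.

For S → NP VP, every NP-prefix leaves a non-VP remainder: after 'that scope' the remainder is not a VP; after 'that scope or this dog' the remainder is not a VP; after 'that scope or this dog in that river' the remainder is not a VP.

Ungrammatical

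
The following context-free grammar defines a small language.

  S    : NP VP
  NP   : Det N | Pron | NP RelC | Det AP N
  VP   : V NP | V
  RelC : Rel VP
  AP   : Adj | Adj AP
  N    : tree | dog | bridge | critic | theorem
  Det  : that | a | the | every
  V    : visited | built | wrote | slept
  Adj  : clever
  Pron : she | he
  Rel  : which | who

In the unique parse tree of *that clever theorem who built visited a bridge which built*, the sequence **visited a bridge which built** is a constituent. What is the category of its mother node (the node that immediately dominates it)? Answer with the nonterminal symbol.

S

[S [NP [NP [Det that] [AP [Adj clever]] [N theorem]] [RelC [Rel who] [VP [V built]]]] [VP [V visited] [NP [NP [Det a] [N bridge]] [RelC [Rel which] [VP [V built]]]]]]
The span 'visited a bridge which built' is the VP node built by VP → V NP.
Its mother is the S built by S → NP VP.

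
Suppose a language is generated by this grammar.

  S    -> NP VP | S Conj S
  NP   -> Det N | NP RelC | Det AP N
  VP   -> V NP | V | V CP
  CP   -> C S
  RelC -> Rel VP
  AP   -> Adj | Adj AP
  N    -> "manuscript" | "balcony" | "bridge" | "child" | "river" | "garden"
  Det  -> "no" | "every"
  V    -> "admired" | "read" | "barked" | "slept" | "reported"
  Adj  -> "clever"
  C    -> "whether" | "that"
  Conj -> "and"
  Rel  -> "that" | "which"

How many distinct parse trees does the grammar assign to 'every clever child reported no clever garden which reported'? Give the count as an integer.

[S [NP [Det every] [AP [Adj clever]] [N child]] [VP [V reported] [NP [NP [Det no] [AP [Adj clever]] [N garden]] [RelC [Rel which] [VP [V reported]]]]]]
No rule offers an alternative attachment or grouping for any span, so this is the only derivation.

1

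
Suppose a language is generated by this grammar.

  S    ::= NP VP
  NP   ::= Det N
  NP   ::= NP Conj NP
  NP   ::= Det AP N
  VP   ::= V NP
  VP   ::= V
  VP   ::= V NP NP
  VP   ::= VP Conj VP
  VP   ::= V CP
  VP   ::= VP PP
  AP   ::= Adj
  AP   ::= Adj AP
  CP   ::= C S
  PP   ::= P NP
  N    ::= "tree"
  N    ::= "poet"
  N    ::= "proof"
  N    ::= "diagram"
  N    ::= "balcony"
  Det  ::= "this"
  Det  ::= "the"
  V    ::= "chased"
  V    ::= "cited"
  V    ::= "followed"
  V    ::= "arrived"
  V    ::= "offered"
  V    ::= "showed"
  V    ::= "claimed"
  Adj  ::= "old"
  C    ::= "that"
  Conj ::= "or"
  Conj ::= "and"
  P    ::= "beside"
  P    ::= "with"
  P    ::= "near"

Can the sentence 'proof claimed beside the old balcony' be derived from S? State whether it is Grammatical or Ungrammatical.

Ungrammatical

For S → NP VP, no prefix of the string parses as an NP.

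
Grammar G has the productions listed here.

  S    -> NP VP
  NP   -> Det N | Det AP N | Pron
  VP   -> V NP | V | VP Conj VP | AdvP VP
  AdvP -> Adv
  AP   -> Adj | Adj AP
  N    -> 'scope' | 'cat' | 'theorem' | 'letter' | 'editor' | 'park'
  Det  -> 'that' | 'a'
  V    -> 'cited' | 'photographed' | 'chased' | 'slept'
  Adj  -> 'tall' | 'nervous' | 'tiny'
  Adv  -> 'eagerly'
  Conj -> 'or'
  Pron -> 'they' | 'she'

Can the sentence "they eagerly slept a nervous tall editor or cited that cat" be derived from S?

Grammatical

S
  NP
    Pron: they
  VP
    VP
      AdvP
        Adv: eagerly
      VP
        V: slept
        NP
          Det: a
          AP
            Adj: nervous
            AP
              Adj: tall
          N: editor
    Conj: or
    VP
      V: cited
      NP
        Det: that
        N: cat
Every word is introduced by a lexical rule and the phrasal rules combine the resulting categories into a single S.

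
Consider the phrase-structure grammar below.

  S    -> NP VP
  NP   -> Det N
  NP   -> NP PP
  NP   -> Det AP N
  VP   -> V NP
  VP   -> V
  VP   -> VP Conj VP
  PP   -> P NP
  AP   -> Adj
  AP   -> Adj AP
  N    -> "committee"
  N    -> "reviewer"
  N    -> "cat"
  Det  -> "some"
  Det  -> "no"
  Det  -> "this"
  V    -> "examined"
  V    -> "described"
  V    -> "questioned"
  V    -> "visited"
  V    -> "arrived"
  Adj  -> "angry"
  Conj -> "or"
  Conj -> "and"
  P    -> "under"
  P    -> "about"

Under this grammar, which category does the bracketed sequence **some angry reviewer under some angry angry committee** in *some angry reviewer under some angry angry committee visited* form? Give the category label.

NP

[S [NP [NP [Det some] [AP [Adj angry]] [N reviewer]] [PP [P under] [NP [Det some] [AP [Adj angry] [AP [Adj angry]]] [N committee]]]] [VP [V visited]]]
The span 'some angry reviewer under some angry angry committee' is the NP node built by NP → NP PP.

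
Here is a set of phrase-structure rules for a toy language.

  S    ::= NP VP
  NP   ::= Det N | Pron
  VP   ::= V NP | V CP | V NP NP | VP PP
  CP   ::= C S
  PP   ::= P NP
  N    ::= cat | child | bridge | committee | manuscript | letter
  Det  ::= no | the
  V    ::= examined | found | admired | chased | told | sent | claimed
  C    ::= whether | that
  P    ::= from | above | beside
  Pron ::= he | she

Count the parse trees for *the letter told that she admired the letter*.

1

[S [NP [Det the] [N letter]] [VP [V told] [CP [C that] [S [NP [Pron she]] [VP [V admired] [NP [Det the] [N letter]]]]]]]
No rule offers an alternative attachment or grouping for any span, so this is the only derivation.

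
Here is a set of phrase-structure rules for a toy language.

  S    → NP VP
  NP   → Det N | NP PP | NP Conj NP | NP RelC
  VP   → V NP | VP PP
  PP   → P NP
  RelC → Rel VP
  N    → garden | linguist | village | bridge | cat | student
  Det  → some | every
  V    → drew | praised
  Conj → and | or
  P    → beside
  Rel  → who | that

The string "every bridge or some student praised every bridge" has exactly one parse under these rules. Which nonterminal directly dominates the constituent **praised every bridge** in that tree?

[S [NP [NP [Det every] [N bridge]] [Conj or] [NP [Det some] [N student]]] [VP [V praised] [NP [Det every] [N bridge]]]]
The span 'praised every bridge' is the VP node built by VP → V NP.
Its mother is the S built by S → NP VP.

S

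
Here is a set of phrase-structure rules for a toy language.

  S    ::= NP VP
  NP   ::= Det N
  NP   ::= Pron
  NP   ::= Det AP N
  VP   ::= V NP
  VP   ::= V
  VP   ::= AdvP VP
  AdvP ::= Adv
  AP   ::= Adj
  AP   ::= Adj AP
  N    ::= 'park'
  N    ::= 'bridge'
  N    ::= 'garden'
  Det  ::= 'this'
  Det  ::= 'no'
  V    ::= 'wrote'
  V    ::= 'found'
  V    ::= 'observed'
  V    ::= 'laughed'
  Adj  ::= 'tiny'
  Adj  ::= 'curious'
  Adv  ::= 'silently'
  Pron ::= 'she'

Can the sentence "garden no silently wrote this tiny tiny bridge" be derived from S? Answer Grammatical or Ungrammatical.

Ungrammatical

An N word can never sit immediately before a Det word in any string this grammar generates, so the substring 'garden no' rules out a derivation.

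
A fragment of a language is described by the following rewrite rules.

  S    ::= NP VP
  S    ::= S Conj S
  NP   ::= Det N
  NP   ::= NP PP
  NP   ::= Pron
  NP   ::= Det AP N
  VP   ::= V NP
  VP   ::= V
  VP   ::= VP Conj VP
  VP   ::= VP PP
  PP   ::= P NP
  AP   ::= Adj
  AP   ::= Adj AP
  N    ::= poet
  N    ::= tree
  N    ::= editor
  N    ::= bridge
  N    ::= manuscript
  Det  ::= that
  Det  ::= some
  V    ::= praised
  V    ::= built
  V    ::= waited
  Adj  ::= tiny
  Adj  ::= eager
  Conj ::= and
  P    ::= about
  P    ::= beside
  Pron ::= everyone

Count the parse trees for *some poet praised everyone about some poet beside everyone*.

Two of the 5 distinct bracketings:
[S [NP [Det some] [N poet]] [VP [V praised] [NP [NP [Pron everyone]] [PP [P about] [NP [NP [Det some] [N poet]] [PP [P beside] [NP [Pron everyone]]]]]]]]
[S [NP [Det some] [N poet]] [VP [V praised] [NP [NP [NP [Pron everyone]] [PP [P about] [NP [Det some] [N poet]]]] [PP [P beside] [NP [Pron everyone]]]]]]
The trees differ in how a recursive rule is bracketed over the same span.

5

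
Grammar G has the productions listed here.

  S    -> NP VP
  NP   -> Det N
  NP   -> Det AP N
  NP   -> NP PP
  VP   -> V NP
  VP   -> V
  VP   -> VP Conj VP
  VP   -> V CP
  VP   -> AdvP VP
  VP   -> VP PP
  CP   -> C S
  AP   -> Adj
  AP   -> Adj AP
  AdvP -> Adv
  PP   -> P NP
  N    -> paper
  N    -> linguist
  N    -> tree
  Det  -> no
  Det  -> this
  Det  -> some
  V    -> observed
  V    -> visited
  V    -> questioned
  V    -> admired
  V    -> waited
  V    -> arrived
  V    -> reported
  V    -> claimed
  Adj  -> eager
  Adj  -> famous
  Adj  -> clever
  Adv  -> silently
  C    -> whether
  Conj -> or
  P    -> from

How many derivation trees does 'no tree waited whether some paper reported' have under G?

[S [NP [Det no] [N tree]] [VP [V waited] [CP [C whether] [S [NP [Det some] [N paper]] [VP [V reported]]]]]]
No rule offers an alternative attachment or grouping for any span, so this is the only derivation.

1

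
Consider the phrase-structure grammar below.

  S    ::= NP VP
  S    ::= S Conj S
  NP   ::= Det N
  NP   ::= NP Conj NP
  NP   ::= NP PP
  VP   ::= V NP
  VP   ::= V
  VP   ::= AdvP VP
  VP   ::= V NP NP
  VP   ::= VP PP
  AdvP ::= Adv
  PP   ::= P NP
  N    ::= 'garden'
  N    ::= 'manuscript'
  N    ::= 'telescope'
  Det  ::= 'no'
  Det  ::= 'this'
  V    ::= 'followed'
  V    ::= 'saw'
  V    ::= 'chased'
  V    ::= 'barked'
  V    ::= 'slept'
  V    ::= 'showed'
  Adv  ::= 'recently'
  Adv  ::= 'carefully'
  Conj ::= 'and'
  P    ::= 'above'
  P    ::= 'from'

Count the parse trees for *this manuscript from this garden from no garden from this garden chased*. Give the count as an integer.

Two of the 5 distinct bracketings:
[S [NP [NP [Det this] [N manuscript]] [PP [P from] [NP [NP [Det this] [N garden]] [PP [P from] [NP [NP [Det no] [N garden]] [PP [P from] [NP [Det this] [N garden]]]]]]]] [VP [V chased]]]
[S [NP [NP [Det this] [N manuscript]] [PP [P from] [NP [NP [NP [Det this] [N garden]] [PP [P from] [NP [Det no] [N garden]]]] [PP [P from] [NP [Det this] [N garden]]]]]] [VP [V chased]]]
The trees differ in how a recursive rule is bracketed over the same span.

5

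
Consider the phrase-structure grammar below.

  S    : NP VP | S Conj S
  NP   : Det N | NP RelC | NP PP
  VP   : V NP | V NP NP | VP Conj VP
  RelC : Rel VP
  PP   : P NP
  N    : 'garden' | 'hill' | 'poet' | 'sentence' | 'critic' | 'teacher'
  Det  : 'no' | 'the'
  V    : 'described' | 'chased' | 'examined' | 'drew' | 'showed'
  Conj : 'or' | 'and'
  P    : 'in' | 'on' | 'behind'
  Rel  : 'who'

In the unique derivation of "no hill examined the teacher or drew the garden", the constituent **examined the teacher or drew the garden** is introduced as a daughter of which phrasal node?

S

S
  NP
    Det: no
    N: hill
  VP
    VP
      V: examined
      NP
        Det: the
        N: teacher
    Conj: or
    VP
      V: drew
      NP
        Det: the
        N: garden
The span 'examined the teacher or drew the garden' is the VP node built by VP → VP Conj VP.
Its mother is the S built by S → NP VP.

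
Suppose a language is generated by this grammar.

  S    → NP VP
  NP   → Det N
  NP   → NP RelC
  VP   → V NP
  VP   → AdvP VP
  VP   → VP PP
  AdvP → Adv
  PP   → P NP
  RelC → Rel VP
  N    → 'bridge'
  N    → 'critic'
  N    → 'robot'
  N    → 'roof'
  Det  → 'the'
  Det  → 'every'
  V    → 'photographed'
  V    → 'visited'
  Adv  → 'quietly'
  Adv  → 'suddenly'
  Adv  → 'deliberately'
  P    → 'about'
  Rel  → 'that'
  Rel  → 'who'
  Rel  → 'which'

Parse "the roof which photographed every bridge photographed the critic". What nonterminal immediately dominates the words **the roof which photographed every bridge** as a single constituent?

NP

S
  NP
    NP
      Det: the
      N: roof
    RelC
      Rel: which
      VP
        V: photographed
        NP
          Det: every
          N: bridge
  VP
    V: photographed
    NP
      Det: the
      N: critic
The span 'the roof which photographed every bridge' is the NP node built by NP → NP RelC.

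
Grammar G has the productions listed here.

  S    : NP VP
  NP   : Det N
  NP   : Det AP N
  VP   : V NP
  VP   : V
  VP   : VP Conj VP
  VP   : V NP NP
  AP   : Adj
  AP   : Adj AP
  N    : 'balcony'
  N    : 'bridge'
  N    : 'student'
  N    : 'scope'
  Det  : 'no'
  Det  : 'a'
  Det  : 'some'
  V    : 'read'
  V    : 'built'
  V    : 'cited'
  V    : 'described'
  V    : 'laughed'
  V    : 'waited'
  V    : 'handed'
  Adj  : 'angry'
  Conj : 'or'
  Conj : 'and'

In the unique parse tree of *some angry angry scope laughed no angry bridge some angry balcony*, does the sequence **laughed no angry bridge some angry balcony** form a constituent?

[S [NP [Det some] [AP [Adj angry] [AP [Adj angry]]] [N scope]] [VP [V laughed] [NP [Det no] [AP [Adj angry]] [N bridge]] [NP [Det some] [AP [Adj angry]] [N balcony]]]]
The words 'laughed no angry bridge some angry balcony' are exhaustively dominated by a single VP node (built by VP → V NP NP), so they form a constituent.

Yes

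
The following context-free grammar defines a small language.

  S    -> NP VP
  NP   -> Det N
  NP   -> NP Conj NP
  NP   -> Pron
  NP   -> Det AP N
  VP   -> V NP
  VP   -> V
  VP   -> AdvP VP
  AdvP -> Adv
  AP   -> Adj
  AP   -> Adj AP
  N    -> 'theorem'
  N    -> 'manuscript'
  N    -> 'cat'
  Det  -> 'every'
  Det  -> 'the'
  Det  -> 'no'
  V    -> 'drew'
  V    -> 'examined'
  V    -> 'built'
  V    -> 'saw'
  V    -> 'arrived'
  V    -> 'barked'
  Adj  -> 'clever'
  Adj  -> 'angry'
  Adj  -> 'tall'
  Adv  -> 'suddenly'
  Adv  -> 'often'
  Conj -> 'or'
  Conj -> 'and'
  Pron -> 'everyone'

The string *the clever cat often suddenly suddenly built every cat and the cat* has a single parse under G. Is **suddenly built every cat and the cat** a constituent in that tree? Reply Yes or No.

Yes

[S [NP [Det the] [AP [Adj clever]] [N cat]] [VP [AdvP [Adv often]] [VP [AdvP [Adv suddenly]] [VP [AdvP [Adv suddenly]] [VP [V built] [NP [NP [Det every] [N cat]] [Conj and] [NP [Det the] [N cat]]]]]]]]
The words 'suddenly built every cat and the cat' are exhaustively dominated by a single VP node (built by VP → AdvP VP), so they form a constituent.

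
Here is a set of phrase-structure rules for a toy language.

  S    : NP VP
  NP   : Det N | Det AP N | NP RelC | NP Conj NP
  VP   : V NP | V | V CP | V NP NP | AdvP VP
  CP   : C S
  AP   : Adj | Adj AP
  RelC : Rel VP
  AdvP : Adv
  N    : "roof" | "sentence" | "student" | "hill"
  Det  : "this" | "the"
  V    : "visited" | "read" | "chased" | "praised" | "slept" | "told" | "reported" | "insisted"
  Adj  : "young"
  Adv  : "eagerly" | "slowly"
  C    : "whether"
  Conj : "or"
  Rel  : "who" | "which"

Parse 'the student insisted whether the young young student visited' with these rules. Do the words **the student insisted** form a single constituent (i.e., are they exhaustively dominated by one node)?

[S [NP [Det the] [N student]] [VP [V insisted] [CP [C whether] [S [NP [Det the] [AP [Adj young] [AP [Adj young]]] [N student]] [VP [V visited]]]]]]
The smallest constituent containing 'the student insisted' is the S spanning 'the student insisted whether the young young student visited'; no single node in the tree dominates exactly the given words.

No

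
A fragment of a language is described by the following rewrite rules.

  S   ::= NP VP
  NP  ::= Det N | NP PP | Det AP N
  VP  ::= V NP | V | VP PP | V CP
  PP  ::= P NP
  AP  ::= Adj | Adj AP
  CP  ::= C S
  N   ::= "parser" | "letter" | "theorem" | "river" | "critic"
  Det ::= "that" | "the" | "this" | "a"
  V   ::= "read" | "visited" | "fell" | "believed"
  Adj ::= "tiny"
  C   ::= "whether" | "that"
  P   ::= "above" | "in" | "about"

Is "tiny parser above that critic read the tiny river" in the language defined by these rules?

Ungrammatical

For S → NP VP, no prefix of the string parses as an NP.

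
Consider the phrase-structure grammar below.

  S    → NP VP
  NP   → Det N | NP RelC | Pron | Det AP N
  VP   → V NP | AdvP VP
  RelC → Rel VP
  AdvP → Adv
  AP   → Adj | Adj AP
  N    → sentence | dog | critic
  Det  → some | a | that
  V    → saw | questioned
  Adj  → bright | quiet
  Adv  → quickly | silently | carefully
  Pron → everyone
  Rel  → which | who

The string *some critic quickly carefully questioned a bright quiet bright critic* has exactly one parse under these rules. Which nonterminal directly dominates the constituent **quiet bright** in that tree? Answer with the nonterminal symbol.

S
  NP
    Det: some
    N: critic
  VP
    AdvP
      Adv: quickly
    VP
      AdvP
        Adv: carefully
      VP
        V: questioned
        NP
          Det: a
          AP
            Adj: bright
            AP
              Adj: quiet
              AP
                Adj: bright
          N: critic
The span 'quiet bright' is the AP node built by AP → Adj AP.
Its mother is the AP built by AP → Adj AP.

AP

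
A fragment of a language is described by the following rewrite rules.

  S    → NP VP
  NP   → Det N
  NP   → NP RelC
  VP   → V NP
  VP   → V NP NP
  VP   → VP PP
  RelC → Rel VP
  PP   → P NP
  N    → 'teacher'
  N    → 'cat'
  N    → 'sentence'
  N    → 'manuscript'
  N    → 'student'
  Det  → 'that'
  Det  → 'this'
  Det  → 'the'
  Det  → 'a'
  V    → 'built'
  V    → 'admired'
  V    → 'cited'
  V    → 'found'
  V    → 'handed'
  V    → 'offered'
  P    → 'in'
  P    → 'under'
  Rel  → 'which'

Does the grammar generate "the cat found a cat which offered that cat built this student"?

For S → NP VP, the only prefix that parses as NP is 'the cat', but the remainder 'found a cat which offered that cat built this student' is not a VP under these rules.

Ungrammatical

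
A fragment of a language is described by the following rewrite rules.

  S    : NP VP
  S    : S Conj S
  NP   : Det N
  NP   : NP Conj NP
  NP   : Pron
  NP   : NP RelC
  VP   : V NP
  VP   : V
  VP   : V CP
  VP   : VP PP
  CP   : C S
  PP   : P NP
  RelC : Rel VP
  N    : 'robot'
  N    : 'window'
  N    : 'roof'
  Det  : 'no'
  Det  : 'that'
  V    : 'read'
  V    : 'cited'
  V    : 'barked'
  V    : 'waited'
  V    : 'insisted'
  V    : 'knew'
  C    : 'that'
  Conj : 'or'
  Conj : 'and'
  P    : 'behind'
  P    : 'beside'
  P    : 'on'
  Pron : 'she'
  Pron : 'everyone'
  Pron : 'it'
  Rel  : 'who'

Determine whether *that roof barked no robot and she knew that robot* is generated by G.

S
  S
    NP
      Det: that
      N: roof
    VP
      V: barked
      NP
        Det: no
        N: robot
  Conj: and
  S
    NP
      Pron: she
    VP
      V: knew
      NP
        Det: that
        N: robot
The bracketing above is licensed at every node by one of the given productions, with S at the root.

Grammatical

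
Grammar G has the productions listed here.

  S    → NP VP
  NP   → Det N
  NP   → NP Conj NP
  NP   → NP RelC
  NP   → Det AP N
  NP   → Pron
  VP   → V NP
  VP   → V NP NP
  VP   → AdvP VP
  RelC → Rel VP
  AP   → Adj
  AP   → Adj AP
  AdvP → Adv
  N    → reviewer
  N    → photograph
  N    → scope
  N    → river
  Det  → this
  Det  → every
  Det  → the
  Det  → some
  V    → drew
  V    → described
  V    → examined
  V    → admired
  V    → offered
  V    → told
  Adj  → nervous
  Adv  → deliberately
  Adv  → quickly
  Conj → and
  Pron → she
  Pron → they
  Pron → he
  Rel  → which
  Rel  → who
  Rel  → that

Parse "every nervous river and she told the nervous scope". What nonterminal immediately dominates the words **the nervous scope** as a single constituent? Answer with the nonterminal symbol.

[S [NP [NP [Det every] [AP [Adj nervous]] [N river]] [Conj and] [NP [Pron she]]] [VP [V told] [NP [Det the] [AP [Adj nervous]] [N scope]]]]
The span 'the nervous scope' is the NP node built by NP → Det AP N.

NP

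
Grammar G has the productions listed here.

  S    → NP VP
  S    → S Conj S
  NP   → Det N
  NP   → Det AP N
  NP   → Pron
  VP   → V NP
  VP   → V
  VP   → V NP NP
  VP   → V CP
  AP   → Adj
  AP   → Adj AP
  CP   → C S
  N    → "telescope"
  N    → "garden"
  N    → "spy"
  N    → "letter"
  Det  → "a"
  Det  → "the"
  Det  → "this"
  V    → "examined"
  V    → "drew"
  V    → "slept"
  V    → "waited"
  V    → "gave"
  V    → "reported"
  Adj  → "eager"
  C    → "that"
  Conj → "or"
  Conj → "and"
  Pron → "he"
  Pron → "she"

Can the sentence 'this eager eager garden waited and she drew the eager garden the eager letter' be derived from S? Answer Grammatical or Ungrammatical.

S
  S
    NP
      Det: this
      AP
        Adj: eager
        AP
          Adj: eager
      N: garden
    VP
      V: waited
  Conj: and
  S
    NP
      Pron: she
    VP
      V: drew
      NP
        Det: the
        AP
          Adj: eager
        N: garden
      NP
        Det: the
        AP
          Adj: eager
        N: letter
The bracketing above is licensed at every node by one of the given productions, with S at the root.

Grammatical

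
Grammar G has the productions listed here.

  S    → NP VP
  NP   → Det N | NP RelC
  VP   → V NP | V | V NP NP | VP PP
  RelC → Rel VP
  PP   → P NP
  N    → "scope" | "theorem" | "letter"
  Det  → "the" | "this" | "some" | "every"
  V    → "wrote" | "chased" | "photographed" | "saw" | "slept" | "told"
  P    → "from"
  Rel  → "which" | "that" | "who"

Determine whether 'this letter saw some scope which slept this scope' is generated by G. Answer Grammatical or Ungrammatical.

[S [NP [Det this] [N letter]] [VP [V saw] [NP [NP [Det some] [N scope]] [RelC [Rel which] [VP [V slept] [NP [Det this] [N scope]]]]]]]
The bracketing above is licensed at every node by one of the given productions, with S at the root.

Grammatical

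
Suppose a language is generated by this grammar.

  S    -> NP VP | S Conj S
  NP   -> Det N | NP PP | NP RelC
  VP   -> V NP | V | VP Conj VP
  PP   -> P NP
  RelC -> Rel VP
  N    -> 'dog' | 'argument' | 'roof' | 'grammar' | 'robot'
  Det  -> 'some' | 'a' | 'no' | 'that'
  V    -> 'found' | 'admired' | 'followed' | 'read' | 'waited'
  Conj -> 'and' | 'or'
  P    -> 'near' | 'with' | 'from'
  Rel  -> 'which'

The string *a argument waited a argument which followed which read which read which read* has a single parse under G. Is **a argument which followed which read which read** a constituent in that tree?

Yes

[S [NP [Det a] [N argument]] [VP [V waited] [NP [NP [NP [NP [NP [Det a] [N argument]] [RelC [Rel which] [VP [V followed]]]] [RelC [Rel which] [VP [V read]]]] [RelC [Rel which] [VP [V read]]]] [RelC [Rel which] [VP [V read]]]]]]
The words 'a argument which followed which read which read' are exhaustively dominated by a single NP node (built by NP → NP RelC), so they form a constituent.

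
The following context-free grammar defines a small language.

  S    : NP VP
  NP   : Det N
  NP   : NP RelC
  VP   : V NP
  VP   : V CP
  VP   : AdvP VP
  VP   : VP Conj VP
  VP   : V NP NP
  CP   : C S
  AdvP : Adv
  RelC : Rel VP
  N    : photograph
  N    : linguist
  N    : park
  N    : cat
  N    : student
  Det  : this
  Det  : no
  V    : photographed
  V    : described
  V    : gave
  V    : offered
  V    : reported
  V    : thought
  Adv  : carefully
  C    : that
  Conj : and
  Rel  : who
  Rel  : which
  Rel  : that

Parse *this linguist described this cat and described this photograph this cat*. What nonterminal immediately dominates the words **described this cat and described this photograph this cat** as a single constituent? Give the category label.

[S [NP [Det this] [N linguist]] [VP [VP [V described] [NP [Det this] [N cat]]] [Conj and] [VP [V described] [NP [Det this] [N photograph]] [NP [Det this] [N cat]]]]]
The span 'described this cat and described this photograph this cat' is the VP node built by VP → VP Conj VP.

VP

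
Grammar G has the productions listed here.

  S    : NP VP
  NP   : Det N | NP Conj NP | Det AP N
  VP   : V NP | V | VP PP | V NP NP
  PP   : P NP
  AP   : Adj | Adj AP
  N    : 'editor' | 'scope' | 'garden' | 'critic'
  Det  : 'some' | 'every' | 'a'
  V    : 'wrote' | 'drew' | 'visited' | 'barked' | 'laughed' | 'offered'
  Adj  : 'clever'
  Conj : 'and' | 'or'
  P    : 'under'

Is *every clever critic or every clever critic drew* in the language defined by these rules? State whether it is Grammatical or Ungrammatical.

[S [NP [NP [Det every] [AP [Adj clever]] [N critic]] [Conj or] [NP [Det every] [AP [Adj clever]] [N critic]]] [VP [V drew]]]
Every word is introduced by a lexical rule and the phrasal rules combine the resulting categories into a single S.

Grammatical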